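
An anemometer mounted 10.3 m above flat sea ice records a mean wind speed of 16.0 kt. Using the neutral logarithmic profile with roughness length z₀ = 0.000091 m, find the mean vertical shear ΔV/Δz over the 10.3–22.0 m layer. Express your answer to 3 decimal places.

Log law: V₂ = V₁ · ln(z₂/z₀)/ln(z₁/z₀) = 16.0 × 12.3957/11.6368 = 17.0434 kt
ΔV/Δz = (17.0434 − 16.0)/(22.0 − 10.3) = 1.0434/11.7000 = 0.08918 kt/m

0.089 kt/m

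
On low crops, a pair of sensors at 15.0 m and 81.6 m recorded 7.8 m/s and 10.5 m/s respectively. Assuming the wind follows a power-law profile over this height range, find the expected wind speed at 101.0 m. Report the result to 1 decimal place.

10.9 m/s

First find α: α = ln(V₂/V₁)/ln(z₂/z₁) = ln(10.5/7.8)/ln(81.6/15.0) = 0.29725/1.69378 = 0.1755
Extrapolate from 81.6 m to 101.0 m: V₃ = 10.5 × (101.0/81.6)^0.1755 = 10.5 × 1.0381 = 10.9005 m/s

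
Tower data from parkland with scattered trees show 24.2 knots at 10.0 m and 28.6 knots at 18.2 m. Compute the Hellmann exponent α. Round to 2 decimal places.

α ≈ 0.28

Power law: V₂/V₁ = (z₂/z₁)^α ⇒ α = ln(V₂/V₁) / ln(z₂/z₁)
α = ln(28.6/24.2) / ln(18.2/10.0) = ln(1.1818) / ln(1.8200)
  = 0.16705 / 0.59884 = 0.27896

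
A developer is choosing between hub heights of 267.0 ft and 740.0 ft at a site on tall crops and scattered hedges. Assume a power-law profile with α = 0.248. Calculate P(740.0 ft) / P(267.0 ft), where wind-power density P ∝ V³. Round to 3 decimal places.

2.135

Speed ratio: V_B/V_A = (z_B/z_A)^α = (740.0/267.0)^0.248 = (2.7715)^0.248 = 1.28764
Power-density ratio: P_B/P_A = (V_B/V_A)³ = (1.28764)³ = 2.13493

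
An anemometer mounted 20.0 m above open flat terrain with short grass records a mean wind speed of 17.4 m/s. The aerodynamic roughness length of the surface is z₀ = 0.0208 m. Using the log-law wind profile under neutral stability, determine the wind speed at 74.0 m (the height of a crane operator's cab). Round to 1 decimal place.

20.7 m/s

Log law: V(z) ∝ ln(z/z₀), so V₂/V₁ = ln(z₂/z₀) / ln(z₁/z₀).
ln(74.0/0.0208) = 8.1769, ln(20.0/0.0208) = 6.8685
V₂ = 17.4 × 8.1769/6.8685 = 17.4 × 1.1905 = 20.7144 m/s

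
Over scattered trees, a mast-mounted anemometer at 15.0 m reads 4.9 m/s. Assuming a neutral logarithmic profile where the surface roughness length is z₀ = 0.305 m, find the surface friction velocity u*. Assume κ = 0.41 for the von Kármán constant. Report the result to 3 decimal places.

Log law: V(z) = (u*/κ) · ln(z/z₀) ⇒ u* = κ · V / ln(z/z₀)
u* = 0.41 × 4.9 / ln(15.0/0.305) = 0.41 × 4.9 / 3.8955
   = 2.0090 / 3.8955 = 0.5157 m/s

u* ≈ 0.516 m/s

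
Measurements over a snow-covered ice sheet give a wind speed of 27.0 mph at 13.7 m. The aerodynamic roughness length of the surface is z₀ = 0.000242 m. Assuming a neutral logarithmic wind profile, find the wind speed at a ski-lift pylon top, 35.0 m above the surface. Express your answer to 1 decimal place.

29.3 mph

Log law: V(z) ∝ ln(z/z₀), so V₂/V₁ = ln(z₂/z₀) / ln(z₁/z₀).
ln(35.0/0.000242) = 11.8819, ln(13.7/0.000242) = 10.9440
V₂ = 27.0 × 11.8819/10.9440 = 27.0 × 1.0857 = 29.3140 mph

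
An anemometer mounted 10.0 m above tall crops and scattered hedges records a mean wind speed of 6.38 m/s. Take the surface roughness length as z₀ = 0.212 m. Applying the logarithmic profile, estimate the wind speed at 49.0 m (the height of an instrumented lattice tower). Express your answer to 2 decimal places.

9.01 m/s

Log law: V(z) ∝ ln(z/z₀), so V₂/V₁ = ln(z₂/z₀) / ln(z₁/z₀).
ln(49.0/0.212) = 5.4430, ln(10.0/0.212) = 3.8538
V₂ = 6.38 × 5.4430/3.8538 = 6.38 × 1.4124 = 9.0110 m/s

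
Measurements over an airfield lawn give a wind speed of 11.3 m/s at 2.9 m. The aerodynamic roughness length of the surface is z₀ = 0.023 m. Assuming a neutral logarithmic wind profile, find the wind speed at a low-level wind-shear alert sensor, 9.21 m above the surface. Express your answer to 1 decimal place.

Log law: V(z) ∝ ln(z/z₀), so V₂/V₁ = ln(z₂/z₀) / ln(z₁/z₀).
ln(9.21/0.023) = 5.9926, ln(2.9/0.023) = 4.8370
V₂ = 11.3 × 5.9926/4.8370 = 11.3 × 1.2389 = 13.9996 m/s

14.0 m/s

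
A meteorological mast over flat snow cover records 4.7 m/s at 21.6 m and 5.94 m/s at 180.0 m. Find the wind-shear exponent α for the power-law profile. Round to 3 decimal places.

α ≈ 0.110

Power law: V₂/V₁ = (z₂/z₁)^α ⇒ α = ln(V₂/V₁) / ln(z₂/z₁)
α = ln(5.94/4.7) / ln(180.0/21.6) = ln(1.2638) / ln(8.3333)
  = 0.23415 / 2.12026 = 0.11043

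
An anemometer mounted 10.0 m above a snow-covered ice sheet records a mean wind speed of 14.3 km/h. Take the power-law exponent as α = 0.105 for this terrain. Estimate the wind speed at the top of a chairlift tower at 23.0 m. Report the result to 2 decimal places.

15.61 km/h

Power-law profile: V₂ = V₁ · (z₂/z₁)^α
V₂ = 14.3 × (23.0/10.0)^0.105 = 14.3 × (2.3000)^0.105
    = 14.3 × 1.0914 = 15.6069 km/h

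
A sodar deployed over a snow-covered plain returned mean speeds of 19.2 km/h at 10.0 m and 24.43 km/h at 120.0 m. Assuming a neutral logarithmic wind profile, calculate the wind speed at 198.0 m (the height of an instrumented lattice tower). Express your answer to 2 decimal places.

25.48 km/h

Log law: V ∝ ln(z/z₀). From the pair, with r = V₁/V₂ = 0.78592,
ln z₀ = (ln z₁ − r·ln z₂)/(1 − r) = (2.3026 − 0.78592×4.7875)/0.21408 = -6.8198 → z₀ = 0.001092 m
V₃ = V₁ · ln(z₃/z₀)/ln(z₁/z₀) = 19.2 × 12.1081/9.1224 = 25.4840 km/h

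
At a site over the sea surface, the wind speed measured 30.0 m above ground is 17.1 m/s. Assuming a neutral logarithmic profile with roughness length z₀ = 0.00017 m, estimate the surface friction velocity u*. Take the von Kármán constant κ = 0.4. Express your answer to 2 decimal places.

Log law: V(z) = (u*/κ) · ln(z/z₀) ⇒ u* = κ · V / ln(z/z₀)
u* = 0.4 × 17.1 / ln(30.0/0.00017) = 0.4 × 17.1 / 12.0809
   = 6.8400 / 12.0809 = 0.5662 m/s

u* ≈ 0.57 m/s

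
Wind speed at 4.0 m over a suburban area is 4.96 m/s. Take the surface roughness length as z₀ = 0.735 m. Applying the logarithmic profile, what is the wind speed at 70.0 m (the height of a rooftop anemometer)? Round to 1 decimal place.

Log law: V(z) ∝ ln(z/z₀), so V₂/V₁ = ln(z₂/z₀) / ln(z₁/z₀).
ln(70.0/0.735) = 4.5564, ln(4.0/0.735) = 1.6942
V₂ = 4.96 × 4.5564/1.6942 = 4.96 × 2.6894 = 13.3396 m/s

13.3 m/s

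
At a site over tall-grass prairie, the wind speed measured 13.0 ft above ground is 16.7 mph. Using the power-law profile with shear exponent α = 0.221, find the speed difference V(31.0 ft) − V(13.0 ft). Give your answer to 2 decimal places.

Power law: V₂ = V₁ · (z₂/z₁)^α = 16.7 × (2.3846)^0.221 = 20.2361 mph
ΔV = 20.2361 − 16.7 = 3.5361 mph

3.54 mph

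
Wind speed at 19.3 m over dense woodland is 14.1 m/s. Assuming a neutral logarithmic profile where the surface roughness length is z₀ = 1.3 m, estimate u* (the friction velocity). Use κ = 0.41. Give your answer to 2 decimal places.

u* ≈ 2.14 m/s

Log law: V(z) = (u*/κ) · ln(z/z₀) ⇒ u* = κ · V / ln(z/z₀)
u* = 0.41 × 14.1 / ln(19.3/1.3) = 0.41 × 14.1 / 2.6977
   = 5.7810 / 2.6977 = 2.1429 m/s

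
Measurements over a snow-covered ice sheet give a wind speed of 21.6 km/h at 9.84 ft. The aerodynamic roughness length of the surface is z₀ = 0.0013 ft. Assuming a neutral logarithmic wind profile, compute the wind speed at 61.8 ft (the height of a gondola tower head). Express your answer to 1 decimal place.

Log law: V(z) ∝ ln(z/z₀), so V₂/V₁ = ln(z₂/z₀) / ln(z₁/z₀).
ln(61.8/0.0013) = 10.7693, ln(9.84/0.0013) = 8.9318
V₂ = 21.6 × 10.7693/8.9318 = 21.6 × 1.2057 = 26.0435 km/h

26.0 km/h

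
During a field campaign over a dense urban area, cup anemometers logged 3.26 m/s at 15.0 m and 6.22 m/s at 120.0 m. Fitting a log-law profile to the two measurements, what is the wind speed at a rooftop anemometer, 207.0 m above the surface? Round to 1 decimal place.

Log law: V ∝ ln(z/z₀). From the pair, with r = V₁/V₂ = 0.52412,
ln z₀ = (ln z₁ − r·ln z₂)/(1 − r) = (2.7081 − 0.52412×4.7875)/0.47588 = 0.4179 → z₀ = 1.519 m
V₃ = V₁ · ln(z₃/z₀)/ln(z₁/z₀) = 3.26 × 4.9149/2.2902 = 6.9961 m/s

7.0 m/s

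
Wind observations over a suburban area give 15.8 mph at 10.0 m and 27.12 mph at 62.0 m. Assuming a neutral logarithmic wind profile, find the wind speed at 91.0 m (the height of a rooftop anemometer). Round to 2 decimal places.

Log law: V ∝ ln(z/z₀). From the pair, with r = V₁/V₂ = 0.58260,
ln z₀ = (ln z₁ − r·ln z₂)/(1 − r) = (2.3026 − 0.58260×4.1271)/0.41740 = -0.2440 → z₀ = 0.7835 m
V₃ = V₁ · ln(z₃/z₀)/ln(z₁/z₀) = 15.8 × 4.7549/2.5466 = 29.5007 mph

29.50 mph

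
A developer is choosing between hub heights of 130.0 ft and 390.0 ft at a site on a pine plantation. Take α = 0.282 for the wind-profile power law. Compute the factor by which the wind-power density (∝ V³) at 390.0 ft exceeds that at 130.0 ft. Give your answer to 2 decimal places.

Speed ratio: V_B/V_A = (z_B/z_A)^α = (390.0/130.0)^0.282 = (3.0000)^0.282 = 1.36316
Power-density ratio: P_B/P_A = (V_B/V_A)³ = (1.36316)³ = 2.53305

2.53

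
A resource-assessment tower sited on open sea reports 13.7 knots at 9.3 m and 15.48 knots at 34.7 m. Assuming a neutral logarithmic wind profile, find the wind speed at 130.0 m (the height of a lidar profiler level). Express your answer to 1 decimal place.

17.3 knots

Log law: V ∝ ln(z/z₀). From the pair, with r = V₁/V₂ = 0.88501,
ln z₀ = (ln z₁ − r·ln z₂)/(1 − r) = (2.2300 − 0.88501×3.5467)/0.11499 = -7.9043 → z₀ = 0.0003691 m
V₃ = V₁ · ln(z₃/z₀)/ln(z₁/z₀) = 13.7 × 12.7719/10.1343 = 17.2655 knots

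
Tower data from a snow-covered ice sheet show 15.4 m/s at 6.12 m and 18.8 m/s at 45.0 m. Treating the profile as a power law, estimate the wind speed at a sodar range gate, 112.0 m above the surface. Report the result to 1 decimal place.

20.6 m/s

First find α: α = ln(V₂/V₁)/ln(z₂/z₁) = ln(18.8/15.4)/ln(45.0/6.12) = 0.19949/1.99510 = 0.1000
Extrapolate from 45.0 m to 112.0 m: V₃ = 18.8 × (112.0/45.0)^0.1000 = 18.8 × 1.0955 = 20.5946 m/s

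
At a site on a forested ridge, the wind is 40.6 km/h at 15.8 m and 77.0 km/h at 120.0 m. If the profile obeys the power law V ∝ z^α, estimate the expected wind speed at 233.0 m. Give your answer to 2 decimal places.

First find α: α = ln(V₂/V₁)/ln(z₂/z₁) = ln(77.0/40.6)/ln(120.0/15.8) = 0.64004/2.02748 = 0.3157
Extrapolate from 120.0 m to 233.0 m: V₃ = 77.0 × (233.0/120.0)^0.3157 = 77.0 × 1.2330 = 94.9428 km/h

94.94 km/h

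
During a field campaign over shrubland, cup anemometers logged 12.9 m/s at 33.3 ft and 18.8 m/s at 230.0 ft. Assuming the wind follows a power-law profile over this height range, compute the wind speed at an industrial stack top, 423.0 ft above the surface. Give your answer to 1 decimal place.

21.2 m/s

First find α: α = ln(V₂/V₁)/ln(z₂/z₁) = ln(18.8/12.9)/ln(230.0/33.3) = 0.37663/1.93252 = 0.1949
Extrapolate from 230.0 ft to 423.0 ft: V₃ = 18.8 × (423.0/230.0)^0.1949 = 18.8 × 1.1261 = 21.1704 m/s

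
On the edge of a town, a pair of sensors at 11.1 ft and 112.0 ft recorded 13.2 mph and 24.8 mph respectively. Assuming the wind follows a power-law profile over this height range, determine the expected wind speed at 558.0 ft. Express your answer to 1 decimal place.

38.4 mph

First find α: α = ln(V₂/V₁)/ln(z₂/z₁) = ln(24.8/13.2)/ln(112.0/11.1) = 0.63063/2.31155 = 0.2728
Extrapolate from 112.0 ft to 558.0 ft: V₃ = 24.8 × (558.0/112.0)^0.2728 = 24.8 × 1.5498 = 38.4342 mph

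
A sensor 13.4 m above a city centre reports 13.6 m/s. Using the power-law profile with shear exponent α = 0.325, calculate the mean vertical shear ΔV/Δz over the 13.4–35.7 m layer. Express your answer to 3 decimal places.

Power law: V₂ = V₁ · (z₂/z₁)^α = 13.6 × (2.6642)^0.325 = 18.7002 m/s
ΔV/Δz = (18.7002 − 13.6)/(35.7 − 13.4) = 5.1002/22.3000 = 0.22871 m/s/m

0.229 m/s/m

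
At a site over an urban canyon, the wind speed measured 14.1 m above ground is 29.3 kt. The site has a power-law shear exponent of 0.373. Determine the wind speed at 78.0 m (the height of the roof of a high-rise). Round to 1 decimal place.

Power-law profile: V₂ = V₁ · (z₂/z₁)^α
V₂ = 29.3 × (78.0/14.1)^0.373 = 29.3 × (5.5319)^0.373
    = 29.3 × 1.8927 = 55.4575 kt

55.5 kt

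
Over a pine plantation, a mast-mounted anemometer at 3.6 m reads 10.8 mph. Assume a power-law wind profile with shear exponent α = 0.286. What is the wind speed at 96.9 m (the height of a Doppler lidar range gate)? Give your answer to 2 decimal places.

27.70 mph

Power-law profile: V₂ = V₁ · (z₂/z₁)^α
V₂ = 10.8 × (96.9/3.6)^0.286 = 10.8 × (26.9167)^0.286
    = 10.8 × 2.5644 = 27.6955 mph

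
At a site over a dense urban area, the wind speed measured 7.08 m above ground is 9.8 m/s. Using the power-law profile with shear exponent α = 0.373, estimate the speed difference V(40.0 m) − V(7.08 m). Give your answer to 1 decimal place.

Power law: V₂ = V₁ · (z₂/z₁)^α = 9.8 × (5.6497)^0.373 = 18.6953 m/s
ΔV = 18.6953 − 9.8 = 8.8953 m/s

8.9 m/s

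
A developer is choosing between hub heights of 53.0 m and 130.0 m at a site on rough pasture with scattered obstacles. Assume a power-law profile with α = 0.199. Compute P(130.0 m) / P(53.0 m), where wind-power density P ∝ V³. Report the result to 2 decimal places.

1.71

Speed ratio: V_B/V_A = (z_B/z_A)^α = (130.0/53.0)^0.199 = (2.4528)^0.199 = 1.19548
Power-density ratio: P_B/P_A = (V_B/V_A)³ = (1.19548)³ = 1.70856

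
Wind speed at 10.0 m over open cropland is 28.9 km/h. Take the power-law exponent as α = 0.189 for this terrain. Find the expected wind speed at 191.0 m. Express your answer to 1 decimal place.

50.5 km/h

Power-law profile: V₂ = V₁ · (z₂/z₁)^α
V₂ = 28.9 × (191.0/10.0)^0.189 = 28.9 × (19.1000)^0.189
    = 28.9 × 1.7463 = 50.4677 km/h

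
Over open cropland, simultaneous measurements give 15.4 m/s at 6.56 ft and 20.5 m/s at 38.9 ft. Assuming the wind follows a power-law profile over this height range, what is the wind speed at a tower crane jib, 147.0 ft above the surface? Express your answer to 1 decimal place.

25.4 m/s

First find α: α = ln(V₂/V₁)/ln(z₂/z₁) = ln(20.5/15.4)/ln(38.9/6.56) = 0.28606/1.78000 = 0.1607
Extrapolate from 38.9 ft to 147.0 ft: V₃ = 20.5 × (147.0/38.9)^0.1607 = 20.5 × 1.2382 = 25.3828 m/s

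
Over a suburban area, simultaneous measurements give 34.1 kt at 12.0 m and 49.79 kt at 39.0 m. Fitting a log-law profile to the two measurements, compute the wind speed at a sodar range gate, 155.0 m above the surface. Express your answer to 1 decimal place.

68.2 kt

Log law: V ∝ ln(z/z₀). From the pair, with r = V₁/V₂ = 0.68488,
ln z₀ = (ln z₁ − r·ln z₂)/(1 − r) = (2.4849 − 0.68488×3.6636)/0.31512 = -0.0767 → z₀ = 0.9261 m
V₃ = V₁ · ln(z₃/z₀)/ln(z₁/z₀) = 34.1 × 5.1202/2.5616 = 68.1584 kt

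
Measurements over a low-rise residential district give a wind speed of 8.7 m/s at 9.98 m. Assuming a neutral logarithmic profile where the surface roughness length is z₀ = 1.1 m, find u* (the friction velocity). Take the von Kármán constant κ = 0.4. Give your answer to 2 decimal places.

Log law: V(z) = (u*/κ) · ln(z/z₀) ⇒ u* = κ · V / ln(z/z₀)
u* = 0.4 × 8.7 / ln(9.98/1.1) = 0.4 × 8.7 / 2.2053
   = 3.4800 / 2.2053 = 1.5780 m/s

u* ≈ 1.58 m/s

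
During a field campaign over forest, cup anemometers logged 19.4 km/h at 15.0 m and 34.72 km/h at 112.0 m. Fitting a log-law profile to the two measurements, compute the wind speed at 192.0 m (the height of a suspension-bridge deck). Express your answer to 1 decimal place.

38.8 km/h

Log law: V ∝ ln(z/z₀). From the pair, with r = V₁/V₂ = 0.55876,
ln z₀ = (ln z₁ − r·ln z₂)/(1 − r) = (2.7081 − 0.55876×4.7185)/0.44124 = 0.1622 → z₀ = 1.176 m
V₃ = V₁ · ln(z₃/z₀)/ln(z₁/z₀) = 19.4 × 5.0953/2.5459 = 38.8273 km/h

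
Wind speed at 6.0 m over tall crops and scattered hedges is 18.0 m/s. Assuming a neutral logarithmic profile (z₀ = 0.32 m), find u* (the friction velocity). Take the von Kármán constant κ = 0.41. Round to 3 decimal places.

u* ≈ 2.518 m/s

Log law: V(z) = (u*/κ) · ln(z/z₀) ⇒ u* = κ · V / ln(z/z₀)
u* = 0.41 × 18.0 / ln(6.0/0.32) = 0.41 × 18.0 / 2.9312
   = 7.3800 / 2.9312 = 2.5177 m/s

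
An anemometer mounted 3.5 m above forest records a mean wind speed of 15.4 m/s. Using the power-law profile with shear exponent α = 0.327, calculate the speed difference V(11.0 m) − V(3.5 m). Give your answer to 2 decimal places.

Power law: V₂ = V₁ · (z₂/z₁)^α = 15.4 × (3.1429)^0.327 = 22.3947 m/s
ΔV = 22.3947 − 15.4 = 6.9947 m/s

6.99 m/s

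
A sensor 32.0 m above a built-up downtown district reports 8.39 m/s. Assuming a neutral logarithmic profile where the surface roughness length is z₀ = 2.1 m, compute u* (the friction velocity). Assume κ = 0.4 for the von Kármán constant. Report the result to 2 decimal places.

Log law: V(z) = (u*/κ) · ln(z/z₀) ⇒ u* = κ · V / ln(z/z₀)
u* = 0.4 × 8.39 / ln(32.0/2.1) = 0.4 × 8.39 / 2.7238
   = 3.3560 / 2.7238 = 1.2321 m/s

u* ≈ 1.23 m/s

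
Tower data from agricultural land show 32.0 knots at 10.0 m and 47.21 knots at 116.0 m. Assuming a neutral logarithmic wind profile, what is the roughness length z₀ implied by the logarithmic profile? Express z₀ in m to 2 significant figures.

z₀ ≈ 0.058 m

Log law: V(z) ∝ ln(z/z₀). With r = V₁/V₂ = 32.0/47.21 = 0.67782,
r · ln(z₂/z₀) = ln(z₁/z₀) ⇒ ln z₀ = (ln z₁ − r·ln z₂)/(1 − r)
ln z₀ = (2.30259 − 0.67782×4.75359) / 0.32218 = -2.8540
z₀ = exp(-2.8540) = 0.05761 m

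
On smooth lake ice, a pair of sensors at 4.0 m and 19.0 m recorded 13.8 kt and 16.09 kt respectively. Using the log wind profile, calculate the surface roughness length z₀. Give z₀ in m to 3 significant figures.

z₀ ≈ 0.000334 m

Log law: V(z) ∝ ln(z/z₀). With r = V₁/V₂ = 13.8/16.09 = 0.85768,
r · ln(z₂/z₀) = ln(z₁/z₀) ⇒ ln z₀ = (ln z₁ − r·ln z₂)/(1 − r)
ln z₀ = (1.38629 − 0.85768×2.94444) / 0.14232 = -8.0034
z₀ = exp(-8.0034) = 0.0003343 m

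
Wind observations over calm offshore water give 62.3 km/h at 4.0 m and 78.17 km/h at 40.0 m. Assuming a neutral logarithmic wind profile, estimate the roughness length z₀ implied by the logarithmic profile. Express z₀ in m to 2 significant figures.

z₀ ≈ 0.00047 m

Log law: V(z) ∝ ln(z/z₀). With r = V₁/V₂ = 62.3/78.17 = 0.79698,
r · ln(z₂/z₀) = ln(z₁/z₀) ⇒ ln z₀ = (ln z₁ − r·ln z₂)/(1 − r)
ln z₀ = (1.38629 − 0.79698×3.68888) / 0.20302 = -7.6528
z₀ = exp(-7.6528) = 0.0004747 m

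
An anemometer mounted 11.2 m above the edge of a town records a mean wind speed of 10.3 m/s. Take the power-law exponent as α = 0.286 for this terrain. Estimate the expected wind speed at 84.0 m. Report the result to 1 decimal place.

18.3 m/s

Power-law profile: V₂ = V₁ · (z₂/z₁)^α
V₂ = 10.3 × (84.0/11.2)^0.286 = 10.3 × (7.5000)^0.286
    = 10.3 × 1.7794 = 18.3276 m/s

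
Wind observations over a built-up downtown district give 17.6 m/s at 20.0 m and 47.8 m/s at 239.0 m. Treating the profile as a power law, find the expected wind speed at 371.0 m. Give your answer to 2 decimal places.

57.06 m/s

First find α: α = ln(V₂/V₁)/ln(z₂/z₁) = ln(47.8/17.6)/ln(239.0/20.0) = 0.99913/2.48073 = 0.4028
Extrapolate from 239.0 m to 371.0 m: V₃ = 47.8 × (371.0/239.0)^0.4028 = 47.8 × 1.1938 = 57.0617 m/s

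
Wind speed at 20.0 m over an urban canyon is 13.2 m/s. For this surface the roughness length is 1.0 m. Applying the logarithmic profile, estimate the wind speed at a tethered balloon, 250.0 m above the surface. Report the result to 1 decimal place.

24.3 m/s

Log law: V(z) ∝ ln(z/z₀), so V₂/V₁ = ln(z₂/z₀) / ln(z₁/z₀).
ln(250.0/1.0) = 5.5215, ln(20.0/1.0) = 2.9957
V₂ = 13.2 × 5.5215/2.9957 = 13.2 × 1.8431 = 24.3290 m/s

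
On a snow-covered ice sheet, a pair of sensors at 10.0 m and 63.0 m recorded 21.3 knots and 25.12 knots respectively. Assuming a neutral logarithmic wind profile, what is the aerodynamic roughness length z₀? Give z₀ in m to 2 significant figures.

z₀ ≈ 0.00035 m

Log law: V(z) ∝ ln(z/z₀). With r = V₁/V₂ = 21.3/25.12 = 0.84793,
r · ln(z₂/z₀) = ln(z₁/z₀) ⇒ ln z₀ = (ln z₁ − r·ln z₂)/(1 − r)
ln z₀ = (2.30259 − 0.84793×4.14313) / 0.15207 = -7.9602
z₀ = exp(-7.9602) = 0.0003491 m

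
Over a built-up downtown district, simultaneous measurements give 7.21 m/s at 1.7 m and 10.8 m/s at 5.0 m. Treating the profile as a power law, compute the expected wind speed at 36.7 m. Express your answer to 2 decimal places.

22.79 m/s

First find α: α = ln(V₂/V₁)/ln(z₂/z₁) = ln(10.8/7.21)/ln(5.0/1.7) = 0.40408/1.07881 = 0.3746
Extrapolate from 5.0 m to 36.7 m: V₃ = 10.8 × (36.7/5.0)^0.3746 = 10.8 × 2.1099 = 22.7865 m/s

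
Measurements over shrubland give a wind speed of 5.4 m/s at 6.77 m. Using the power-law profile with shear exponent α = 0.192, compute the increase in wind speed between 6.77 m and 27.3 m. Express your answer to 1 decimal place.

1.7 m/s

Power law: V₂ = V₁ · (z₂/z₁)^α = 5.4 × (4.0325)^0.192 = 7.0577 m/s
ΔV = 7.0577 − 5.4 = 1.6577 m/s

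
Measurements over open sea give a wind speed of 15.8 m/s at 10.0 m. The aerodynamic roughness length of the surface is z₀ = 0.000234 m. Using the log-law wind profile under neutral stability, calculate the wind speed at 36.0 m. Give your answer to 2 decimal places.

17.70 m/s

Log law: V(z) ∝ ln(z/z₀), so V₂/V₁ = ln(z₂/z₀) / ln(z₁/z₀).
ln(36.0/0.000234) = 11.9437, ln(10.0/0.000234) = 10.6628
V₂ = 15.8 × 11.9437/10.6628 = 15.8 × 1.1201 = 17.6981 m/s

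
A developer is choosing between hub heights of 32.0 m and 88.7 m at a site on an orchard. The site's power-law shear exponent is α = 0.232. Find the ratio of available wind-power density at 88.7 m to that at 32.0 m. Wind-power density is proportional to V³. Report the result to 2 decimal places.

2.03

Speed ratio: V_B/V_A = (z_B/z_A)^α = (88.7/32.0)^0.232 = (2.7719)^0.232 = 1.26685
Power-density ratio: P_B/P_A = (V_B/V_A)³ = (1.26685)³ = 2.03315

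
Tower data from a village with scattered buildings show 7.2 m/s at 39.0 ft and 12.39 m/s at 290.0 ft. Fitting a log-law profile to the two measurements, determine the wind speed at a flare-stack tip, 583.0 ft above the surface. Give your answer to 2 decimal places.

Log law: V ∝ ln(z/z₀). From the pair, with r = V₁/V₂ = 0.58111,
ln z₀ = (ln z₁ − r·ln z₂)/(1 − r) = (3.6636 − 0.58111×5.6699)/0.41889 = 0.8802 → z₀ = 2.411 ft
V₃ = V₁ · ln(z₃/z₀)/ln(z₁/z₀) = 7.2 × 5.4880/2.7833 = 14.1964 m/s

14.20 m/s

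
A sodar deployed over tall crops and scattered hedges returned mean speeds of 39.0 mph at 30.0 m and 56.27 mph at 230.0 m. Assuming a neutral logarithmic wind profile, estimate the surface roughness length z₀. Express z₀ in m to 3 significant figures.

z₀ ≈ 0.302 m

Log law: V(z) ∝ ln(z/z₀). With r = V₁/V₂ = 39.0/56.27 = 0.69309,
r · ln(z₂/z₀) = ln(z₁/z₀) ⇒ ln z₀ = (ln z₁ − r·ln z₂)/(1 − r)
ln z₀ = (3.40120 − 0.69309×5.43808) / 0.30691 = -1.1986
z₀ = exp(-1.1986) = 0.3016 m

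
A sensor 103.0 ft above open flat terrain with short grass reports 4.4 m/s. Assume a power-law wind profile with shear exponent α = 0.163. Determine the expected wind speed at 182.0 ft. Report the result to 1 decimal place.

Power-law profile: V₂ = V₁ · (z₂/z₁)^α
V₂ = 4.4 × (182.0/103.0)^0.163 = 4.4 × (1.7670)^0.163
    = 4.4 × 1.0972 = 4.8278 m/s

4.8 m/s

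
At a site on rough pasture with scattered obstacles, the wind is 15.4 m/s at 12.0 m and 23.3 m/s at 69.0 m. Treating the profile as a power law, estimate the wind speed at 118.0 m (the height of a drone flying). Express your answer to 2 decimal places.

26.46 m/s

First find α: α = ln(V₂/V₁)/ln(z₂/z₁) = ln(23.3/15.4)/ln(69.0/12.0) = 0.41409/1.74920 = 0.2367
Extrapolate from 69.0 m to 118.0 m: V₃ = 23.3 × (118.0/69.0)^0.2367 = 23.3 × 1.1354 = 26.4558 m/s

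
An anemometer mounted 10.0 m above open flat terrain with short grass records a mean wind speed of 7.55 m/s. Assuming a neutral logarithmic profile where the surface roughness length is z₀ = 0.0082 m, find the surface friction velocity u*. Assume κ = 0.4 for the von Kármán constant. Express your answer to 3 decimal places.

u* ≈ 0.425 m/s

Log law: V(z) = (u*/κ) · ln(z/z₀) ⇒ u* = κ · V / ln(z/z₀)
u* = 0.4 × 7.55 / ln(10.0/0.0082) = 0.4 × 7.55 / 7.1062
   = 3.0200 / 7.1062 = 0.4250 m/s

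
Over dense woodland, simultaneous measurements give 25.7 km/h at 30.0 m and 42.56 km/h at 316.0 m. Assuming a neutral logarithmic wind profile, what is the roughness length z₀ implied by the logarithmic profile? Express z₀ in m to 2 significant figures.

z₀ ≈ 0.83 m

Log law: V(z) ∝ ln(z/z₀). With r = V₁/V₂ = 25.7/42.56 = 0.60385,
r · ln(z₂/z₀) = ln(z₁/z₀) ⇒ ln z₀ = (ln z₁ − r·ln z₂)/(1 − r)
ln z₀ = (3.40120 − 0.60385×5.75574) / 0.39615 = -0.1879
z₀ = exp(-0.1879) = 0.8287 m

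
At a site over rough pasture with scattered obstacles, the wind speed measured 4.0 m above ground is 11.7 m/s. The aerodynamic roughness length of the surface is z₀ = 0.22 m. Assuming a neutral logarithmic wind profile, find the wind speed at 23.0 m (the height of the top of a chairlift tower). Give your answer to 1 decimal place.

Log law: V(z) ∝ ln(z/z₀), so V₂/V₁ = ln(z₂/z₀) / ln(z₁/z₀).
ln(23.0/0.22) = 4.6496, ln(4.0/0.22) = 2.9004
V₂ = 11.7 × 4.6496/2.9004 = 11.7 × 1.6031 = 18.7561 m/s

18.8 m/s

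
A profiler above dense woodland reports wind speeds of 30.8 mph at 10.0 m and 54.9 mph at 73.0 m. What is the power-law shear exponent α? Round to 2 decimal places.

α ≈ 0.29

Power law: V₂/V₁ = (z₂/z₁)^α ⇒ α = ln(V₂/V₁) / ln(z₂/z₁)
α = ln(54.9/30.8) / ln(73.0/10.0) = ln(1.7825) / ln(7.3000)
  = 0.57800 / 1.98787 = 0.29076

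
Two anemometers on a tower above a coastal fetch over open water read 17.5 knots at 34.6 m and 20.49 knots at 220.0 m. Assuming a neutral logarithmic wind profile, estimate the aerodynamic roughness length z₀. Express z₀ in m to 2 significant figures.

Log law: V(z) ∝ ln(z/z₀). With r = V₁/V₂ = 17.5/20.49 = 0.85408,
r · ln(z₂/z₀) = ln(z₁/z₀) ⇒ ln z₀ = (ln z₁ − r·ln z₂)/(1 − r)
ln z₀ = (3.54385 − 0.85408×5.39363) / 0.14592 = -7.2826
z₀ = exp(-7.2826) = 0.0006874 m

z₀ ≈ 0.00069 m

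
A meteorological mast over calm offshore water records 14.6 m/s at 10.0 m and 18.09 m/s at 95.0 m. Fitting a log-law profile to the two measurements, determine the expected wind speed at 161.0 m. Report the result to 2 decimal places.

18.91 m/s

Log law: V ∝ ln(z/z₀). From the pair, with r = V₁/V₂ = 0.80708,
ln z₀ = (ln z₁ − r·ln z₂)/(1 − r) = (2.3026 − 0.80708×4.5539)/0.19292 = -7.1154 → z₀ = 0.0008125 m
V₃ = V₁ · ln(z₃/z₀)/ln(z₁/z₀) = 14.6 × 12.1968/9.4180 = 18.9078 m/s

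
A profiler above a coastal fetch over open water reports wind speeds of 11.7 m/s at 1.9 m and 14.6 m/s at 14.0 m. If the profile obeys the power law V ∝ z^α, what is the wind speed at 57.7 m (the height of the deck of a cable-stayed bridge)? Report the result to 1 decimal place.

17.1 m/s

First find α: α = ln(V₂/V₁)/ln(z₂/z₁) = ln(14.6/11.7)/ln(14.0/1.9) = 0.22143/1.99720 = 0.1109
Extrapolate from 14.0 m to 57.7 m: V₃ = 14.6 × (57.7/14.0)^0.1109 = 14.6 × 1.1700 = 17.0822 m/s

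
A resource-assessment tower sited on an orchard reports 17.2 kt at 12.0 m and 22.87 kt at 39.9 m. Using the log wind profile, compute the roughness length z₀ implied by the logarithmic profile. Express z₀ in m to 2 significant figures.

z₀ ≈ 0.31 m

Log law: V(z) ∝ ln(z/z₀). With r = V₁/V₂ = 17.2/22.87 = 0.75208,
r · ln(z₂/z₀) = ln(z₁/z₀) ⇒ ln z₀ = (ln z₁ − r·ln z₂)/(1 − r)
ln z₀ = (2.48491 − 0.75208×3.68638) / 0.24792 = -1.1598
z₀ = exp(-1.1598) = 0.3136 m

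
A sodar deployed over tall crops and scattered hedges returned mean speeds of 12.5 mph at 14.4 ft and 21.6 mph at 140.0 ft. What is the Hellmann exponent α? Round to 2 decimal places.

Power law: V₂/V₁ = (z₂/z₁)^α ⇒ α = ln(V₂/V₁) / ln(z₂/z₁)
α = ln(21.6/12.5) / ln(140.0/14.4) = ln(1.7280) / ln(9.7222)
  = 0.54696 / 2.27441 = 0.24049

α ≈ 0.24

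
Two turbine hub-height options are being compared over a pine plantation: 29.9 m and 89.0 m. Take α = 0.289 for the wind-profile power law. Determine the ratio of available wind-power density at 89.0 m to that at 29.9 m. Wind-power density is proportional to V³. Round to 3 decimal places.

Speed ratio: V_B/V_A = (z_B/z_A)^α = (89.0/29.9)^0.289 = (2.9766)^0.289 = 1.37058
Power-density ratio: P_B/P_A = (V_B/V_A)³ = (1.37058)³ = 2.57463

2.575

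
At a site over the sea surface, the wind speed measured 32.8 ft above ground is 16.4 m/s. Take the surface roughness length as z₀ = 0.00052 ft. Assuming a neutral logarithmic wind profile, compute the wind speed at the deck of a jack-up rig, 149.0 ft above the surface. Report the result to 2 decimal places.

18.65 m/s

Log law: V(z) ∝ ln(z/z₀), so V₂/V₁ = ln(z₂/z₀) / ln(z₁/z₀).
ln(149.0/0.00052) = 12.5656, ln(32.8/0.00052) = 11.0521
V₂ = 16.4 × 12.5656/11.0521 = 16.4 × 1.1369 = 18.6459 m/s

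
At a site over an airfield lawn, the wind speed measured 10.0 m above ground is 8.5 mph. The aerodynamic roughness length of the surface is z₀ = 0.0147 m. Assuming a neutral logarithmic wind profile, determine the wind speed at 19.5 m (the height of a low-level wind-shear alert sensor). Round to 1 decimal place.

9.4 mph

Log law: V(z) ∝ ln(z/z₀), so V₂/V₁ = ln(z₂/z₀) / ln(z₁/z₀).
ln(19.5/0.0147) = 7.1903, ln(10.0/0.0147) = 6.5225
V₂ = 8.5 × 7.1903/6.5225 = 8.5 × 1.1024 = 9.3703 mph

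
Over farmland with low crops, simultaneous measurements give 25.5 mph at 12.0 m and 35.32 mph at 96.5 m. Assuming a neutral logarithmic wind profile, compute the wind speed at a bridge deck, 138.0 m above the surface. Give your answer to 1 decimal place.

37.0 mph

Log law: V ∝ ln(z/z₀). From the pair, with r = V₁/V₂ = 0.72197,
ln z₀ = (ln z₁ − r·ln z₂)/(1 − r) = (2.4849 − 0.72197×4.5695)/0.27803 = -2.9284 → z₀ = 0.05348 m
V₃ = V₁ · ln(z₃/z₀)/ln(z₁/z₀) = 25.5 × 7.8556/5.4133 = 37.0051 mph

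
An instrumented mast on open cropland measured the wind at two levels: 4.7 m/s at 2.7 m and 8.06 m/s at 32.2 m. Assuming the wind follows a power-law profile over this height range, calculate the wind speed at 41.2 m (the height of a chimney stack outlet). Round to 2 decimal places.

First find α: α = ln(V₂/V₁)/ln(z₂/z₁) = ln(8.06/4.7)/ln(32.2/2.7) = 0.53935/2.47871 = 0.2176
Extrapolate from 32.2 m to 41.2 m: V₃ = 8.06 × (41.2/32.2)^0.2176 = 8.06 × 1.0551 = 8.5041 m/s

8.50 m/s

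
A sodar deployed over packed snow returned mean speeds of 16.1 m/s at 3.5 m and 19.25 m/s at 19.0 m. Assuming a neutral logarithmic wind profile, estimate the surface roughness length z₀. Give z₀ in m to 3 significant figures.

Log law: V(z) ∝ ln(z/z₀). With r = V₁/V₂ = 16.1/19.25 = 0.83636,
r · ln(z₂/z₀) = ln(z₁/z₀) ⇒ ln z₀ = (ln z₁ − r·ln z₂)/(1 − r)
ln z₀ = (1.25276 − 0.83636×2.94444) / 0.16364 = -7.3936
z₀ = exp(-7.3936) = 0.0006152 m

z₀ ≈ 0.000615 m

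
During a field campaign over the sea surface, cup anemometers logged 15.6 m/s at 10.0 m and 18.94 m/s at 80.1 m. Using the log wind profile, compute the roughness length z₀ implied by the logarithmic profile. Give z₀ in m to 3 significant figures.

z₀ ≈ 0.000602 m

Log law: V(z) ∝ ln(z/z₀). With r = V₁/V₂ = 15.6/18.94 = 0.82365,
r · ln(z₂/z₀) = ln(z₁/z₀) ⇒ ln z₀ = (ln z₁ − r·ln z₂)/(1 − r)
ln z₀ = (2.30259 − 0.82365×4.38328) / 0.17635 = -7.4156
z₀ = exp(-7.4156) = 0.0006018 m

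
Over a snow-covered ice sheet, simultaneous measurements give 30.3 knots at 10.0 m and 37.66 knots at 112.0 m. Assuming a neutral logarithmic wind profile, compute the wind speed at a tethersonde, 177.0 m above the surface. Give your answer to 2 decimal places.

Log law: V ∝ ln(z/z₀). From the pair, with r = V₁/V₂ = 0.80457,
ln z₀ = (ln z₁ − r·ln z₂)/(1 − r) = (2.3026 − 0.80457×4.7185)/0.19543 = -7.6434 → z₀ = 0.0004792 m
V₃ = V₁ · ln(z₃/z₀)/ln(z₁/z₀) = 30.3 × 12.8195/9.9459 = 39.0542 knots

39.05 knots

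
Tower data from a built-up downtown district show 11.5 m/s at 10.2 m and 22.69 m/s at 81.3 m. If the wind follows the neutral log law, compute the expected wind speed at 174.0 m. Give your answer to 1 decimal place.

Log law: V ∝ ln(z/z₀). From the pair, with r = V₁/V₂ = 0.50683,
ln z₀ = (ln z₁ − r·ln z₂)/(1 − r) = (2.3224 − 0.50683×4.3981)/0.49317 = 0.1891 → z₀ = 1.208 m
V₃ = V₁ · ln(z₃/z₀)/ln(z₁/z₀) = 11.5 × 4.9699/2.1333 = 26.7919 m/s

26.8 m/s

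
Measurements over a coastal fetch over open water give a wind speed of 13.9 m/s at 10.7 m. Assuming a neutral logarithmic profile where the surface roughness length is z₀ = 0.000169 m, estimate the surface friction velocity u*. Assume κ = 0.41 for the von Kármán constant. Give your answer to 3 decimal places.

u* ≈ 0.515 m/s

Log law: V(z) = (u*/κ) · ln(z/z₀) ⇒ u* = κ · V / ln(z/z₀)
u* = 0.41 × 13.9 / ln(10.7/0.000169) = 0.41 × 13.9 / 11.0559
   = 5.6990 / 11.0559 = 0.5155 m/s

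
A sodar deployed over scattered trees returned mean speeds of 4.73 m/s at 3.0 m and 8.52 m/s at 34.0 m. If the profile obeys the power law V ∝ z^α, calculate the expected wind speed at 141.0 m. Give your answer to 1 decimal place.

First find α: α = ln(V₂/V₁)/ln(z₂/z₁) = ln(8.52/4.73)/ln(34.0/3.0) = 0.58849/2.42775 = 0.2424
Extrapolate from 34.0 m to 141.0 m: V₃ = 8.52 × (141.0/34.0)^0.2424 = 8.52 × 1.4117 = 12.0277 m/s

12.0 m/s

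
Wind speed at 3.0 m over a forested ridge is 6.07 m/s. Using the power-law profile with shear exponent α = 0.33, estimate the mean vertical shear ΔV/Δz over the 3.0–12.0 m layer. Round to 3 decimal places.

Power law: V₂ = V₁ · (z₂/z₁)^α = 6.07 × (4.0000)^0.33 = 9.5911 m/s
ΔV/Δz = (9.5911 − 6.07)/(12.0 − 3.0) = 3.5211/9.0000 = 0.39123 m/s/m

0.391 m/s/m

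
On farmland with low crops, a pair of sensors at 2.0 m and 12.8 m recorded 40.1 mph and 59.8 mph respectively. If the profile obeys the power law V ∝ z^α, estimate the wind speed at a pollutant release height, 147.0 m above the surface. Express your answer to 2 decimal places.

101.14 mph

First find α: α = ln(V₂/V₁)/ln(z₂/z₁) = ln(59.8/40.1)/ln(12.8/2.0) = 0.39963/1.85630 = 0.2153
Extrapolate from 12.8 m to 147.0 m: V₃ = 59.8 × (147.0/12.8)^0.2153 = 59.8 × 1.6913 = 101.1403 mph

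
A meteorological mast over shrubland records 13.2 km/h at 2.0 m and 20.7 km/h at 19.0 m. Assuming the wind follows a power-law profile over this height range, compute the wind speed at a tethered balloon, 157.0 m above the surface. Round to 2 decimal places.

31.57 km/h

First find α: α = ln(V₂/V₁)/ln(z₂/z₁) = ln(20.7/13.2)/ln(19.0/2.0) = 0.44992/2.25129 = 0.1998
Extrapolate from 19.0 m to 157.0 m: V₃ = 20.7 × (157.0/19.0)^0.1998 = 20.7 × 1.5251 = 31.5690 km/h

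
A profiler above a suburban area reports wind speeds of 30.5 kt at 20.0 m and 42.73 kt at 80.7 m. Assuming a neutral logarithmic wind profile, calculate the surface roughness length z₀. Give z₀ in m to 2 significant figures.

z₀ ≈ 0.62 m

Log law: V(z) ∝ ln(z/z₀). With r = V₁/V₂ = 30.5/42.73 = 0.71378,
r · ln(z₂/z₀) = ln(z₁/z₀) ⇒ ln z₀ = (ln z₁ − r·ln z₂)/(1 − r)
ln z₀ = (2.99573 − 0.71378×4.39074) / 0.28622 = -0.4832
z₀ = exp(-0.4832) = 0.6168 m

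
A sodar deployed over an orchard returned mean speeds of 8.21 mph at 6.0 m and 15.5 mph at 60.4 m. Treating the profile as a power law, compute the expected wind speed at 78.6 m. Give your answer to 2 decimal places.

First find α: α = ln(V₂/V₁)/ln(z₂/z₁) = ln(15.5/8.21)/ln(60.4/6.0) = 0.63549/2.30923 = 0.2752
Extrapolate from 60.4 m to 78.6 m: V₃ = 15.5 × (78.6/60.4)^0.2752 = 15.5 × 1.0752 = 16.6652 mph

16.67 mph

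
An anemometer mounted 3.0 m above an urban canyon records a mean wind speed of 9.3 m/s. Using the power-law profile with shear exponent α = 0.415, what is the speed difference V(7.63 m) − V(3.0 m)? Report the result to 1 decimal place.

Power law: V₂ = V₁ · (z₂/z₁)^α = 9.3 × (2.5433)^0.415 = 13.7001 m/s
ΔV = 13.7001 − 9.3 = 4.4001 m/s

4.4 m/s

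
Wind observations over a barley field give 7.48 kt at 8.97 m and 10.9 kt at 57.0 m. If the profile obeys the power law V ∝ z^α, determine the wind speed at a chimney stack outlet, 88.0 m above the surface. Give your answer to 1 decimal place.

First find α: α = ln(V₂/V₁)/ln(z₂/z₁) = ln(10.9/7.48)/ln(57.0/8.97) = 0.37653/1.84917 = 0.2036
Extrapolate from 57.0 m to 88.0 m: V₃ = 10.9 × (88.0/57.0)^0.2036 = 10.9 × 1.0925 = 11.9078 kt

11.9 kt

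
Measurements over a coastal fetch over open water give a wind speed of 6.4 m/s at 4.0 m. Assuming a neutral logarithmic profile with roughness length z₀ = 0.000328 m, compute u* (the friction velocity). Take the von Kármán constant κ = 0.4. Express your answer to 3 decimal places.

u* ≈ 0.272 m/s

Log law: V(z) = (u*/κ) · ln(z/z₀) ⇒ u* = κ · V / ln(z/z₀)
u* = 0.4 × 6.4 / ln(4.0/0.000328) = 0.4 × 6.4 / 9.4088
   = 2.5600 / 9.4088 = 0.2721 m/s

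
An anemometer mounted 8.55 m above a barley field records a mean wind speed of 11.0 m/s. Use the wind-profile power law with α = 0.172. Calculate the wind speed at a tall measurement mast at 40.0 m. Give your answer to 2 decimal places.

Power-law profile: V₂ = V₁ · (z₂/z₁)^α
V₂ = 11.0 × (40.0/8.55)^0.172 = 11.0 × (4.6784)^0.172
    = 11.0 × 1.3039 = 14.3433 m/s

14.34 m/s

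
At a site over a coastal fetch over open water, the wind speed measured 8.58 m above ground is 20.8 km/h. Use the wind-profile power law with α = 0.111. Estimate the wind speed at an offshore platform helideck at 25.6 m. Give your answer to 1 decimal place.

23.5 km/h

Power-law profile: V₂ = V₁ · (z₂/z₁)^α
V₂ = 20.8 × (25.6/8.58)^0.111 = 20.8 × (2.9837)^0.111
    = 20.8 × 1.1290 = 23.4834 km/h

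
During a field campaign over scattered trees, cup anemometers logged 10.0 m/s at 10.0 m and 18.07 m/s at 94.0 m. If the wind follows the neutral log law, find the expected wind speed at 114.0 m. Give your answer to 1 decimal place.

Log law: V ∝ ln(z/z₀). From the pair, with r = V₁/V₂ = 0.55340,
ln z₀ = (ln z₁ − r·ln z₂)/(1 − r) = (2.3026 − 0.55340×4.5433)/0.44660 = -0.4740 → z₀ = 0.6225 m
V₃ = V₁ · ln(z₃/z₀)/ln(z₁/z₀) = 10.0 × 5.2102/2.7766 = 18.7647 m/s

18.8 m/s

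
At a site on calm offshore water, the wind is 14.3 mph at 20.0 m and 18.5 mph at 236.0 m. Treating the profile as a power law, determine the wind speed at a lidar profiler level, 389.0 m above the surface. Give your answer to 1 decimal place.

First find α: α = ln(V₂/V₁)/ln(z₂/z₁) = ln(18.5/14.3)/ln(236.0/20.0) = 0.25751/2.46810 = 0.1043
Extrapolate from 236.0 m to 389.0 m: V₃ = 18.5 × (389.0/236.0)^0.1043 = 18.5 × 1.0535 = 19.4902 mph

19.5 mph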